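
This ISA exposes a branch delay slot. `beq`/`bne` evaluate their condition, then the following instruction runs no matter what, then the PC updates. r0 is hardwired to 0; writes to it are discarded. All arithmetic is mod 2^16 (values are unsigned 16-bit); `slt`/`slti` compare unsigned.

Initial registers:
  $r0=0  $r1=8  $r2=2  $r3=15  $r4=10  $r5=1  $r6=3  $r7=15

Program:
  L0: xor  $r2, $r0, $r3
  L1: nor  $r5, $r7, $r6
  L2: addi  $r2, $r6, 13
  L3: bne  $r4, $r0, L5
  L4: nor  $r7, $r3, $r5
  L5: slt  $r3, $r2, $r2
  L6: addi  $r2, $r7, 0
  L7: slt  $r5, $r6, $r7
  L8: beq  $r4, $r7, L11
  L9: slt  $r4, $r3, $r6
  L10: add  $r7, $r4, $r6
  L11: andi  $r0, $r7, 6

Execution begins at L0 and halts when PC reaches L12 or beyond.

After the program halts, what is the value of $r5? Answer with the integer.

  step pc=0: xor  $r2, $r0, $r3  regs=(0,8,15,15,10,1,3,15)
  step pc=1: nor  $r5, $r7, $r6  regs=(0,8,15,15,10,65520,3,15)
  step pc=2: addi  $r2, $r6, 13  regs=(0,8,16,15,10,65520,3,15)
  step pc=3: bne  $r4, $r0, L5  cond=T  regs=(0,8,16,15,10,65520,3,15)
  step pc=4: nor  $r7, $r3, $r5  regs=(0,8,16,15,10,65520,3,0)
  step pc=5: slt  $r3, $r2, $r2  regs=(0,8,16,0,10,65520,3,0)
  step pc=6: addi  $r2, $r7, 0  regs=(0,8,0,0,10,65520,3,0)
  step pc=7: slt  $r5, $r6, $r7  regs=(0,8,0,0,10,0,3,0)
  step pc=8: beq  $r4, $r7, L11  cond=F  regs=(0,8,0,0,10,0,3,0)
  step pc=9: slt  $r4, $r3, $r6  regs=(0,8,0,0,1,0,3,0)
  step pc=10: add  $r7, $r4, $r6  regs=(0,8,0,0,1,0,3,4)
  step pc=11: andi  $r0, $r7, 6  regs=(0,8,0,0,1,0,3,4)

0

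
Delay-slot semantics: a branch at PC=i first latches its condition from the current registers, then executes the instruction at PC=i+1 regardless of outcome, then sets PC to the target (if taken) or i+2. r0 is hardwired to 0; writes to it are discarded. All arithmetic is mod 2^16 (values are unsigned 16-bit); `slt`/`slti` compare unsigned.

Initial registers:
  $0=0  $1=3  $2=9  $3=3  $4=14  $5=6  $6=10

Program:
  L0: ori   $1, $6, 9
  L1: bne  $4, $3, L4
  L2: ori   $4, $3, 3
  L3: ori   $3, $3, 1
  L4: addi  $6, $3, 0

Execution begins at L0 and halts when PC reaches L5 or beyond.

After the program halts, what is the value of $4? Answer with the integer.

[0] ori   $1, $6, 9  →  {$0:0, $1:11, $2:9, $3:3, $4:14, $5:6, $6:10}
[1] bne  $4, $3, L4  →  {$0:0, $1:11, $2:9, $3:3, $4:14, $5:6, $6:10}  ⟨branch taken⟩
[2] ori   $4, $3, 3  →  {$0:0, $1:11, $2:9, $3:3, $4:3, $5:6, $6:10}
[4] addi  $6, $3, 0  →  {$0:0, $1:11, $2:9, $3:3, $4:3, $5:6, $6:3}

3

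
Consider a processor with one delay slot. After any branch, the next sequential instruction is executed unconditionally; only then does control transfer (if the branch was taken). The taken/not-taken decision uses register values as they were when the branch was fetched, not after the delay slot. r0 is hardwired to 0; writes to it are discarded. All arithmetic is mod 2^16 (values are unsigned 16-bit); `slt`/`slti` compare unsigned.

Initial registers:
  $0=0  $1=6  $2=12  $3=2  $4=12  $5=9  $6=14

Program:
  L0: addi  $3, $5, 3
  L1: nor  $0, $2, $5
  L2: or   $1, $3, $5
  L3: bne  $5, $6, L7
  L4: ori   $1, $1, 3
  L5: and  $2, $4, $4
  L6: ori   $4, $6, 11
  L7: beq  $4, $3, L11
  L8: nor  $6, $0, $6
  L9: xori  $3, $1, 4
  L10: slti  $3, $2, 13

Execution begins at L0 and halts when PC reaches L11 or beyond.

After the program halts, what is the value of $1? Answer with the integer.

  step pc=0: addi  $3, $5, 3  regs=(0,6,12,12,12,9,14)
  step pc=1: nor  $0, $2, $5  regs=(0,6,12,12,12,9,14)
  step pc=2: or   $1, $3, $5  regs=(0,13,12,12,12,9,14)
  step pc=3: bne  $5, $6, L7  cond=T  regs=(0,13,12,12,12,9,14)
  step pc=4: ori   $1, $1, 3  regs=(0,15,12,12,12,9,14)
  step pc=7: beq  $4, $3, L11  cond=T  regs=(0,15,12,12,12,9,14)
  step pc=8: nor  $6, $0, $6  regs=(0,15,12,12,12,9,65521)

15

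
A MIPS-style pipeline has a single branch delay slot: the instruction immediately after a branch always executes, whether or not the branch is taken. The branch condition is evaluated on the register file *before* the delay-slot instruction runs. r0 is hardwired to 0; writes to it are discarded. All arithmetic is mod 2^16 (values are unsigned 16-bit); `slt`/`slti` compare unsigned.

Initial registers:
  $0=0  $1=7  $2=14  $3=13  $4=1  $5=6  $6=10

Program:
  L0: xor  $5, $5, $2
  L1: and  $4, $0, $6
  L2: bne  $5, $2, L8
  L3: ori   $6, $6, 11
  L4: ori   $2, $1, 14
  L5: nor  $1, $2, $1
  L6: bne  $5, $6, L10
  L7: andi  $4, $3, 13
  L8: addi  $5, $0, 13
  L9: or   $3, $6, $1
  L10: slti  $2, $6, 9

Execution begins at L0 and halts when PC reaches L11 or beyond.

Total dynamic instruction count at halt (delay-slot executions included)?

7

#0 xor  $5, $5, $2 ; 0/7/14/13/1/8/10
#1 and  $4, $0, $6 ; 0/7/14/13/0/8/10
#2 bne  $5, $2, L8 ; 0/7/14/13/0/8/10 ; →target
#3 ori   $6, $6, 11 ; 0/7/14/13/0/8/11
#8 addi  $5, $0, 13 ; 0/7/14/13/0/13/11
#9 or   $3, $6, $1 ; 0/7/14/15/0/13/11
#10 slti  $2, $6, 9 ; 0/7/0/15/0/13/11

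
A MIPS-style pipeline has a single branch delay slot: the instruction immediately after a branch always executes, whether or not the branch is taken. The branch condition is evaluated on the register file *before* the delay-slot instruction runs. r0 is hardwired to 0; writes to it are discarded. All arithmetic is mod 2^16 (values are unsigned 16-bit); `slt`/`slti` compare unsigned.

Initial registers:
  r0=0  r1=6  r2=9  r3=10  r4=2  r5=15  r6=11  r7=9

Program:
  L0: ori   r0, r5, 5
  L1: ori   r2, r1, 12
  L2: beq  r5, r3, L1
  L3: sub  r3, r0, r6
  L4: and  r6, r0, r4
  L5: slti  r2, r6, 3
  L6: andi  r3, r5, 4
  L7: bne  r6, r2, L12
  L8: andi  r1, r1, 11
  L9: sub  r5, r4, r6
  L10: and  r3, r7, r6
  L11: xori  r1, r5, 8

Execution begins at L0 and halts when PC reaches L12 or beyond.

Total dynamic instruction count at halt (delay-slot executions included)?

[0] ori   r0, r5, 5  →  {r0:0, r1:6, r2:9, r3:10, r4:2, r5:15, r6:11, r7:9}
[1] ori   r2, r1, 12  →  {r0:0, r1:6, r2:14, r3:10, r4:2, r5:15, r6:11, r7:9}
[2] beq  r5, r3, L1  →  {r0:0, r1:6, r2:14, r3:10, r4:2, r5:15, r6:11, r7:9}  ⟨branch fallthrough⟩
[3] sub  r3, r0, r6  →  {r0:0, r1:6, r2:14, r3:65525, r4:2, r5:15, r6:11, r7:9}
[4] and  r6, r0, r4  →  {r0:0, r1:6, r2:14, r3:65525, r4:2, r5:15, r6:0, r7:9}
[5] slti  r2, r6, 3  →  {r0:0, r1:6, r2:1, r3:65525, r4:2, r5:15, r6:0, r7:9}
[6] andi  r3, r5, 4  →  {r0:0, r1:6, r2:1, r3:4, r4:2, r5:15, r6:0, r7:9}
[7] bne  r6, r2, L12  →  {r0:0, r1:6, r2:1, r3:4, r4:2, r5:15, r6:0, r7:9}  ⟨branch taken⟩
[8] andi  r1, r1, 11  →  {r0:0, r1:2, r2:1, r3:4, r4:2, r5:15, r6:0, r7:9}

9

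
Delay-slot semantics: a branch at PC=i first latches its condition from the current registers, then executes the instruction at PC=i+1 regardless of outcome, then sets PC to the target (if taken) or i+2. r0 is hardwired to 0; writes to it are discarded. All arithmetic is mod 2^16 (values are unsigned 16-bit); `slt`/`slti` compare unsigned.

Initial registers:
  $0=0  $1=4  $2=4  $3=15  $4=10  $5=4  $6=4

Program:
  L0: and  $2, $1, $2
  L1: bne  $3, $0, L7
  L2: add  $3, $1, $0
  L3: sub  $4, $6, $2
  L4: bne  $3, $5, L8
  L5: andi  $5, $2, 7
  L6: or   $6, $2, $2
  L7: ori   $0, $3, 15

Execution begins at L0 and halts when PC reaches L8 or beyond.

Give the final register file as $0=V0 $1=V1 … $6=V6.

[0] and  $2, $1, $2  →  {$0:0, $1:4, $2:4, $3:15, $4:10, $5:4, $6:4}
[1] bne  $3, $0, L7  →  {$0:0, $1:4, $2:4, $3:15, $4:10, $5:4, $6:4}  ⟨branch taken⟩
[2] add  $3, $1, $0  →  {$0:0, $1:4, $2:4, $3:4, $4:10, $5:4, $6:4}
[7] ori   $0, $3, 15  →  {$0:0, $1:4, $2:4, $3:4, $4:10, $5:4, $6:4}

$0=0 $1=4 $2=4 $3=4 $4=10 $5=4 $6=4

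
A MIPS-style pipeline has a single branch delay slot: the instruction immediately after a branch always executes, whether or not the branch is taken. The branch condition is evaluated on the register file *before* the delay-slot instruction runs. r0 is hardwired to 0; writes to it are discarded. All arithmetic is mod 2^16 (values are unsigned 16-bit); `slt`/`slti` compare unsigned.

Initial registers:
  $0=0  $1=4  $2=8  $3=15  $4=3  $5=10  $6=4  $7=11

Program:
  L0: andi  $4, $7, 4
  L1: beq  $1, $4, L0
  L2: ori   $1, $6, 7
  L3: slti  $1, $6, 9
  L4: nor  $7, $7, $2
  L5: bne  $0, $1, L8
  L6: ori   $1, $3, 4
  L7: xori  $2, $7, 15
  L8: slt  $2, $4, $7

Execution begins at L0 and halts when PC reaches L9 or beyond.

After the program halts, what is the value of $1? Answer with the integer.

#0 andi  $4, $7, 4 ; 0/4/8/15/0/10/4/11
#1 beq  $1, $4, L0 ; 0/4/8/15/0/10/4/11 ; →fallthru
#2 ori   $1, $6, 7 ; 0/7/8/15/0/10/4/11
#3 slti  $1, $6, 9 ; 0/1/8/15/0/10/4/11
#4 nor  $7, $7, $2 ; 0/1/8/15/0/10/4/65524
#5 bne  $0, $1, L8 ; 0/1/8/15/0/10/4/65524 ; →target
#6 ori   $1, $3, 4 ; 0/15/8/15/0/10/4/65524
#8 slt  $2, $4, $7 ; 0/15/1/15/0/10/4/65524

15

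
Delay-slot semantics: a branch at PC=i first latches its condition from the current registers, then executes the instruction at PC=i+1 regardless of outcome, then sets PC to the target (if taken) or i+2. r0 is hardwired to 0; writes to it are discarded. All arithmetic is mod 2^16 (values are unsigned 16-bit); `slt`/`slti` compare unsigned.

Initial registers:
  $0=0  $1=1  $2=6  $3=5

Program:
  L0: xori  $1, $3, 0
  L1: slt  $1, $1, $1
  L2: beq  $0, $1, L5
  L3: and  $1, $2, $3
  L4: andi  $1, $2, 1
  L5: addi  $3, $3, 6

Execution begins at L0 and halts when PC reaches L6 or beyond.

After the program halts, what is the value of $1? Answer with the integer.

4

PC=0  xori  $1, $3, 0        | $0=0 $1=5 $2=6 $3=5
PC=1  slt  $1, $1, $1        | $0=0 $1=0 $2=6 $3=5
PC=2  beq  $0, $1, L5        | $0=0 $1=0 $2=6 $3=5  [TAKEN]
PC=3  and  $1, $2, $3        | $0=0 $1=4 $2=6 $3=5
PC=5  addi  $3, $3, 6        | $0=0 $1=4 $2=6 $3=11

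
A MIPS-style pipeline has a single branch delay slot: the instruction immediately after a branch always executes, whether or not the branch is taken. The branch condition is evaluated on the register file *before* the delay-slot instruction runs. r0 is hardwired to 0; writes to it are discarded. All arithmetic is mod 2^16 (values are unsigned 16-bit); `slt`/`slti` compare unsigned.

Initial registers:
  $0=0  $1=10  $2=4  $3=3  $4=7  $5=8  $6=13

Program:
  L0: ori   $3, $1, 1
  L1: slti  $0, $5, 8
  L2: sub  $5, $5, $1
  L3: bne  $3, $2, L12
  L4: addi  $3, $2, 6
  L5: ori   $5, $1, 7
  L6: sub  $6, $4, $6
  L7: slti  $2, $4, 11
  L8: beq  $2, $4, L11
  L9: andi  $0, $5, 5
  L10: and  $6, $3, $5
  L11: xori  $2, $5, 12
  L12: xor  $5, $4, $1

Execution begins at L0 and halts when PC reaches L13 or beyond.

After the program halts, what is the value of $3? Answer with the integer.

10

  step pc=0: ori   $3, $1, 1  regs=(0,10,4,11,7,8,13)
  step pc=1: slti  $0, $5, 8  regs=(0,10,4,11,7,8,13)
  step pc=2: sub  $5, $5, $1  regs=(0,10,4,11,7,65534,13)
  step pc=3: bne  $3, $2, L12  cond=T  regs=(0,10,4,11,7,65534,13)
  step pc=4: addi  $3, $2, 6  regs=(0,10,4,10,7,65534,13)
  step pc=12: xor  $5, $4, $1  regs=(0,10,4,10,7,13,13)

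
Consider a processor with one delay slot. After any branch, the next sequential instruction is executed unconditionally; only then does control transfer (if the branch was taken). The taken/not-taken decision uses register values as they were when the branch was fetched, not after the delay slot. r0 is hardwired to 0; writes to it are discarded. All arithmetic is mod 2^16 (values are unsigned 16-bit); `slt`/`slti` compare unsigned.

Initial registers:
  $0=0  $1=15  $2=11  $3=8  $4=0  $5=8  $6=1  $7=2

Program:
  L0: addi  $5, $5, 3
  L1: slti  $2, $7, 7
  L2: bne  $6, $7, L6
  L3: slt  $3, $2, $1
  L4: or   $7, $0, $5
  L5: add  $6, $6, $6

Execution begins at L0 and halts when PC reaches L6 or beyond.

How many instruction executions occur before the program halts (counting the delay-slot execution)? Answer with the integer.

PC=0  addi  $5, $5, 3        | $0=0 $1=15 $2=11 $3=8 $4=0 $5=11 $6=1 $7=2
PC=1  slti  $2, $7, 7        | $0=0 $1=15 $2=1 $3=8 $4=0 $5=11 $6=1 $7=2
PC=2  bne  $6, $7, L6        | $0=0 $1=15 $2=1 $3=8 $4=0 $5=11 $6=1 $7=2  [TAKEN]
PC=3  slt  $3, $2, $1        | $0=0 $1=15 $2=1 $3=1 $4=0 $5=11 $6=1 $7=2

4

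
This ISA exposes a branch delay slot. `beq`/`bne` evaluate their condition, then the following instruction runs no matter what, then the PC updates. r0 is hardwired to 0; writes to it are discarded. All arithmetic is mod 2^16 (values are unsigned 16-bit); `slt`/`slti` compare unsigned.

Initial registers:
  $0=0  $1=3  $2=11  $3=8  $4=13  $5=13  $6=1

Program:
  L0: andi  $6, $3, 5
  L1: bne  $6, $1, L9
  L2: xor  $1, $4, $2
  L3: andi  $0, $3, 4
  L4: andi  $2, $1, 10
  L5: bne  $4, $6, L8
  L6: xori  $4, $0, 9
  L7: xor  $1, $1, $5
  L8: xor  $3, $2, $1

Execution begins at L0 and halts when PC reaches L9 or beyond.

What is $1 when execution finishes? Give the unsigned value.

[0] andi  $6, $3, 5  →  {$0:0, $1:3, $2:11, $3:8, $4:13, $5:13, $6:0}
[1] bne  $6, $1, L9  →  {$0:0, $1:3, $2:11, $3:8, $4:13, $5:13, $6:0}  ⟨branch taken⟩
[2] xor  $1, $4, $2  →  {$0:0, $1:6, $2:11, $3:8, $4:13, $5:13, $6:0}

6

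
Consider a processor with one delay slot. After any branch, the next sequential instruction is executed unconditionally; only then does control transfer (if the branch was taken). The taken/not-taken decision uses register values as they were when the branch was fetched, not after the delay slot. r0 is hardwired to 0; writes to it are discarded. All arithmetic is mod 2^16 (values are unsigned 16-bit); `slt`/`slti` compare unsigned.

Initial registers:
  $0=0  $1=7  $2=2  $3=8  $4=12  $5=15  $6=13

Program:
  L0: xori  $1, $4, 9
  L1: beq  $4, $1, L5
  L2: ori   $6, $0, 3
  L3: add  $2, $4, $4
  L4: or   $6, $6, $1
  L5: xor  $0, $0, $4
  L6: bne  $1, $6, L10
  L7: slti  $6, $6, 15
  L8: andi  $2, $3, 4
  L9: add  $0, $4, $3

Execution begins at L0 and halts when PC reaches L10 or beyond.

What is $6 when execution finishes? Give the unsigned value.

1

#0 xori  $1, $4, 9 ; 0/5/2/8/12/15/13
#1 beq  $4, $1, L5 ; 0/5/2/8/12/15/13 ; →fallthru
#2 ori   $6, $0, 3 ; 0/5/2/8/12/15/3
#3 add  $2, $4, $4 ; 0/5/24/8/12/15/3
#4 or   $6, $6, $1 ; 0/5/24/8/12/15/7
#5 xor  $0, $0, $4 ; 0/5/24/8/12/15/7
#6 bne  $1, $6, L10 ; 0/5/24/8/12/15/7 ; →target
#7 slti  $6, $6, 15 ; 0/5/24/8/12/15/1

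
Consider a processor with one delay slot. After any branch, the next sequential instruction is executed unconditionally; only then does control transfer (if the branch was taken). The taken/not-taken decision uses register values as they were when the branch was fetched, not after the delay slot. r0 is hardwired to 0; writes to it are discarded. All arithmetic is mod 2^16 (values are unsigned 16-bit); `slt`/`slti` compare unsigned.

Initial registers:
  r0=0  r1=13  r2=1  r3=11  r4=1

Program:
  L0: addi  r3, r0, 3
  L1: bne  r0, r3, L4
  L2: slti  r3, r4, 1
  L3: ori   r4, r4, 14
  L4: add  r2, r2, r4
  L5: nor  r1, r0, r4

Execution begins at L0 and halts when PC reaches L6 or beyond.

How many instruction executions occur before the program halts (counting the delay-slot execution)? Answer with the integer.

PC=0  addi  r3, r0, 3        | r0=0 r1=13 r2=1 r3=3 r4=1
PC=1  bne  r0, r3, L4        | r0=0 r1=13 r2=1 r3=3 r4=1  [TAKEN]
PC=2  slti  r3, r4, 1        | r0=0 r1=13 r2=1 r3=0 r4=1
PC=4  add  r2, r2, r4        | r0=0 r1=13 r2=2 r3=0 r4=1
PC=5  nor  r1, r0, r4        | r0=0 r1=65534 r2=2 r3=0 r4=1

5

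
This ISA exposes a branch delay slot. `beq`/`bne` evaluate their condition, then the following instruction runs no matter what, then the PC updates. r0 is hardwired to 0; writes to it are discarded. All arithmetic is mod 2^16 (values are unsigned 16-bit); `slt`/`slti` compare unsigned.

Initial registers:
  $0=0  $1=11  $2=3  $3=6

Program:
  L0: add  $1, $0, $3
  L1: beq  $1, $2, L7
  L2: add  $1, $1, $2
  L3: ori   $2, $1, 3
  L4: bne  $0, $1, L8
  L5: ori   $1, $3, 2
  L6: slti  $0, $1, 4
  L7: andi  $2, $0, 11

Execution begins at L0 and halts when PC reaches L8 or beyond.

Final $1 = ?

[0] add  $1, $0, $3  →  {$0:0, $1:6, $2:3, $3:6}
[1] beq  $1, $2, L7  →  {$0:0, $1:6, $2:3, $3:6}  ⟨branch fallthrough⟩
[2] add  $1, $1, $2  →  {$0:0, $1:9, $2:3, $3:6}
[3] ori   $2, $1, 3  →  {$0:0, $1:9, $2:11, $3:6}
[4] bne  $0, $1, L8  →  {$0:0, $1:9, $2:11, $3:6}  ⟨branch taken⟩
[5] ori   $1, $3, 2  →  {$0:0, $1:6, $2:11, $3:6}

6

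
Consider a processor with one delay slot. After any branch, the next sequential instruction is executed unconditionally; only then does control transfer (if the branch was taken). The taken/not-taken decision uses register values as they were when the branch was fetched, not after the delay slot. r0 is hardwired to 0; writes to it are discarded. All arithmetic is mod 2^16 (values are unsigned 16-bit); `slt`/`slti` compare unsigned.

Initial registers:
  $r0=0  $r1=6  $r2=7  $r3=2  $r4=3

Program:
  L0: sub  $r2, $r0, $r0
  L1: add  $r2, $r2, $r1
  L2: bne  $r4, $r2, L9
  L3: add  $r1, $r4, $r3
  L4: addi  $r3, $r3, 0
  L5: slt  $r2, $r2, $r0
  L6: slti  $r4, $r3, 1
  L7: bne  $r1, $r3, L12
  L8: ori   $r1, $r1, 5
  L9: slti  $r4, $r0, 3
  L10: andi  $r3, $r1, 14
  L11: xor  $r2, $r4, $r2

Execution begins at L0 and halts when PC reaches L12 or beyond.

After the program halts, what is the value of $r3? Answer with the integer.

4

[0] sub  $r2, $r0, $r0  →  {$r0:0, $r1:6, $r2:0, $r3:2, $r4:3}
[1] add  $r2, $r2, $r1  →  {$r0:0, $r1:6, $r2:6, $r3:2, $r4:3}
[2] bne  $r4, $r2, L9  →  {$r0:0, $r1:6, $r2:6, $r3:2, $r4:3}  ⟨branch taken⟩
[3] add  $r1, $r4, $r3  →  {$r0:0, $r1:5, $r2:6, $r3:2, $r4:3}
[9] slti  $r4, $r0, 3  →  {$r0:0, $r1:5, $r2:6, $r3:2, $r4:1}
[10] andi  $r3, $r1, 14  →  {$r0:0, $r1:5, $r2:6, $r3:4, $r4:1}
[11] xor  $r2, $r4, $r2  →  {$r0:0, $r1:5, $r2:7, $r3:4, $r4:1}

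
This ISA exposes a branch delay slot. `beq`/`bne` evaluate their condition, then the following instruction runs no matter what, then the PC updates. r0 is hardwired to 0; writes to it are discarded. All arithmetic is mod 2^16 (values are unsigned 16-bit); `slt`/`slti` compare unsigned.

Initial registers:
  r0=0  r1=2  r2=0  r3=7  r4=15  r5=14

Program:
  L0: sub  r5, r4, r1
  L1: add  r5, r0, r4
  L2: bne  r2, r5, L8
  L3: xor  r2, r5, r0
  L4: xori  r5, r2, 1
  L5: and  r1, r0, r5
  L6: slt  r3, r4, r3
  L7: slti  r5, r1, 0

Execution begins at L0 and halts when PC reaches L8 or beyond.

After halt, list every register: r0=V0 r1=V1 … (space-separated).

r0=0 r1=2 r2=15 r3=7 r4=15 r5=15

  step pc=0: sub  r5, r4, r1  regs=(0,2,0,7,15,13)
  step pc=1: add  r5, r0, r4  regs=(0,2,0,7,15,15)
  step pc=2: bne  r2, r5, L8  cond=T  regs=(0,2,0,7,15,15)
  step pc=3: xor  r2, r5, r0  regs=(0,2,15,7,15,15)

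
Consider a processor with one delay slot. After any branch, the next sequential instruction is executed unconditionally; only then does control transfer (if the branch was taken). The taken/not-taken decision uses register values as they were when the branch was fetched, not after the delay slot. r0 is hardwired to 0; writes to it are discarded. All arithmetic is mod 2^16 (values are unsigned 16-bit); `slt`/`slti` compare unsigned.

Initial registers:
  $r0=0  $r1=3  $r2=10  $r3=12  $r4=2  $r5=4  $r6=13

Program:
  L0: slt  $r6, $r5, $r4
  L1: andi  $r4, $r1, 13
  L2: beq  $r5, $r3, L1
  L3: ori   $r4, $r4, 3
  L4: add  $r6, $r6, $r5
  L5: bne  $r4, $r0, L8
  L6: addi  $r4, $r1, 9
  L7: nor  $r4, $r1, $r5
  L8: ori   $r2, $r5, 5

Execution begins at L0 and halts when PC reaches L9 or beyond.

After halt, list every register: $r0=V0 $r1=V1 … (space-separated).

$r0=0 $r1=3 $r2=5 $r3=12 $r4=12 $r5=4 $r6=4

[0] slt  $r6, $r5, $r4  →  {$r0:0, $r1:3, $r2:10, $r3:12, $r4:2, $r5:4, $r6:0}
[1] andi  $r4, $r1, 13  →  {$r0:0, $r1:3, $r2:10, $r3:12, $r4:1, $r5:4, $r6:0}
[2] beq  $r5, $r3, L1  →  {$r0:0, $r1:3, $r2:10, $r3:12, $r4:1, $r5:4, $r6:0}  ⟨branch fallthrough⟩
[3] ori   $r4, $r4, 3  →  {$r0:0, $r1:3, $r2:10, $r3:12, $r4:3, $r5:4, $r6:0}
[4] add  $r6, $r6, $r5  →  {$r0:0, $r1:3, $r2:10, $r3:12, $r4:3, $r5:4, $r6:4}
[5] bne  $r4, $r0, L8  →  {$r0:0, $r1:3, $r2:10, $r3:12, $r4:3, $r5:4, $r6:4}  ⟨branch taken⟩
[6] addi  $r4, $r1, 9  →  {$r0:0, $r1:3, $r2:10, $r3:12, $r4:12, $r5:4, $r6:4}
[8] ori   $r2, $r5, 5  →  {$r0:0, $r1:3, $r2:5, $r3:12, $r4:12, $r5:4, $r6:4}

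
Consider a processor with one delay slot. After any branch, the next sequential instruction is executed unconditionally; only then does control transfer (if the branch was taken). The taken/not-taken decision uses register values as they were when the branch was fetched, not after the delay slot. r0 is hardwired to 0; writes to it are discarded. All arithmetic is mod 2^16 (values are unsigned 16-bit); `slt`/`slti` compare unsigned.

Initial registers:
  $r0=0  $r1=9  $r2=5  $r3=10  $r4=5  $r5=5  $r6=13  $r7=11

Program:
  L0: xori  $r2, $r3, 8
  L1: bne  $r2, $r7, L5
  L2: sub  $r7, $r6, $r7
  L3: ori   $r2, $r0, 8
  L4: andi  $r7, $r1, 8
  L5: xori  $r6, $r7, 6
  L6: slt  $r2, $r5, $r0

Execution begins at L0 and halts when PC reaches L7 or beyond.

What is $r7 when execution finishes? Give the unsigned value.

PC=0  xori  $r2, $r3, 8      | $r0=0 $r1=9 $r2=2 $r3=10 $r4=5 $r5=5 $r6=13 $r7=11
PC=1  bne  $r2, $r7, L5      | $r0=0 $r1=9 $r2=2 $r3=10 $r4=5 $r5=5 $r6=13 $r7=11  [TAKEN]
PC=2  sub  $r7, $r6, $r7     | $r0=0 $r1=9 $r2=2 $r3=10 $r4=5 $r5=5 $r6=13 $r7=2
PC=5  xori  $r6, $r7, 6      | $r0=0 $r1=9 $r2=2 $r3=10 $r4=5 $r5=5 $r6=4 $r7=2
PC=6  slt  $r2, $r5, $r0     | $r0=0 $r1=9 $r2=0 $r3=10 $r4=5 $r5=5 $r6=4 $r7=2

2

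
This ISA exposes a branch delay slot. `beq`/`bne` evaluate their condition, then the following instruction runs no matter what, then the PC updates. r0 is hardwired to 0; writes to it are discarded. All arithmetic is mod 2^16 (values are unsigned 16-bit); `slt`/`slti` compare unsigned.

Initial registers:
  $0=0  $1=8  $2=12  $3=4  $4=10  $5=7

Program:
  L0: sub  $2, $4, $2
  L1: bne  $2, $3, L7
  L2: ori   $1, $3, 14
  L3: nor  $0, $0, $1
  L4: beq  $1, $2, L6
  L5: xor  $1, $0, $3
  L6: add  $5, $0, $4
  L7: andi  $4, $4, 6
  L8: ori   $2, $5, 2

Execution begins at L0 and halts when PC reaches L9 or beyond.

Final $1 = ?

14

[0] sub  $2, $4, $2  →  {$0:0, $1:8, $2:65534, $3:4, $4:10, $5:7}
[1] bne  $2, $3, L7  →  {$0:0, $1:8, $2:65534, $3:4, $4:10, $5:7}  ⟨branch taken⟩
[2] ori   $1, $3, 14  →  {$0:0, $1:14, $2:65534, $3:4, $4:10, $5:7}
[7] andi  $4, $4, 6  →  {$0:0, $1:14, $2:65534, $3:4, $4:2, $5:7}
[8] ori   $2, $5, 2  →  {$0:0, $1:14, $2:7, $3:4, $4:2, $5:7}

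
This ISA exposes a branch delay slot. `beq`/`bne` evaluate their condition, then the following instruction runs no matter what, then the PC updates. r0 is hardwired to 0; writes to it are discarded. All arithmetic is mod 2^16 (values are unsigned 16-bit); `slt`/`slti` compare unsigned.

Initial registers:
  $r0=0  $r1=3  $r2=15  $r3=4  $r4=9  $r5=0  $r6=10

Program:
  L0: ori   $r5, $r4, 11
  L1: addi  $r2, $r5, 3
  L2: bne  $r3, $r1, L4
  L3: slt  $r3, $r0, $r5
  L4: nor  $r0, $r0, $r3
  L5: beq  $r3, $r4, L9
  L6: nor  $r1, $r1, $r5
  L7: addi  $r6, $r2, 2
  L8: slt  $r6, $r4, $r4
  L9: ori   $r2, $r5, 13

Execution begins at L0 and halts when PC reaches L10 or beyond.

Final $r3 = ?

1

  step pc=0: ori   $r5, $r4, 11  regs=(0,3,15,4,9,11,10)
  step pc=1: addi  $r2, $r5, 3  regs=(0,3,14,4,9,11,10)
  step pc=2: bne  $r3, $r1, L4  cond=T  regs=(0,3,14,4,9,11,10)
  step pc=3: slt  $r3, $r0, $r5  regs=(0,3,14,1,9,11,10)
  step pc=4: nor  $r0, $r0, $r3  regs=(0,3,14,1,9,11,10)
  step pc=5: beq  $r3, $r4, L9  cond=F  regs=(0,3,14,1,9,11,10)
  step pc=6: nor  $r1, $r1, $r5  regs=(0,65524,14,1,9,11,10)
  step pc=7: addi  $r6, $r2, 2  regs=(0,65524,14,1,9,11,16)
  step pc=8: slt  $r6, $r4, $r4  regs=(0,65524,14,1,9,11,0)
  step pc=9: ori   $r2, $r5, 13  regs=(0,65524,15,1,9,11,0)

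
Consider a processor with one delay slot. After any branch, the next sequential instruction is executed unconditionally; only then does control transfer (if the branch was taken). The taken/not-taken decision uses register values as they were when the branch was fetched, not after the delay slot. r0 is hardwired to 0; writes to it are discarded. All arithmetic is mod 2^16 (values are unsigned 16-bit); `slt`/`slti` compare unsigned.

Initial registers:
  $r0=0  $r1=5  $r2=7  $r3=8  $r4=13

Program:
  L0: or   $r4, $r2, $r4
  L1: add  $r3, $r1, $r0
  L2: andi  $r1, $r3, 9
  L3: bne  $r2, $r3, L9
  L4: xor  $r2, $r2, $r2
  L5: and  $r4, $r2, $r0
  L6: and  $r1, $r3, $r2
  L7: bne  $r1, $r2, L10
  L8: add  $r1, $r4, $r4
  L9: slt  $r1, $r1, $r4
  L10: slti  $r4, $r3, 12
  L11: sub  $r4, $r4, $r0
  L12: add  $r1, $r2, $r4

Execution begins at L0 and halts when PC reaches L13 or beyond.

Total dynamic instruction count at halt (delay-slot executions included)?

9

#0 or   $r4, $r2, $r4 ; 0/5/7/8/15
#1 add  $r3, $r1, $r0 ; 0/5/7/5/15
#2 andi  $r1, $r3, 9 ; 0/1/7/5/15
#3 bne  $r2, $r3, L9 ; 0/1/7/5/15 ; →target
#4 xor  $r2, $r2, $r2 ; 0/1/0/5/15
#9 slt  $r1, $r1, $r4 ; 0/1/0/5/15
#10 slti  $r4, $r3, 12 ; 0/1/0/5/1
#11 sub  $r4, $r4, $r0 ; 0/1/0/5/1
#12 add  $r1, $r2, $r4 ; 0/1/0/5/1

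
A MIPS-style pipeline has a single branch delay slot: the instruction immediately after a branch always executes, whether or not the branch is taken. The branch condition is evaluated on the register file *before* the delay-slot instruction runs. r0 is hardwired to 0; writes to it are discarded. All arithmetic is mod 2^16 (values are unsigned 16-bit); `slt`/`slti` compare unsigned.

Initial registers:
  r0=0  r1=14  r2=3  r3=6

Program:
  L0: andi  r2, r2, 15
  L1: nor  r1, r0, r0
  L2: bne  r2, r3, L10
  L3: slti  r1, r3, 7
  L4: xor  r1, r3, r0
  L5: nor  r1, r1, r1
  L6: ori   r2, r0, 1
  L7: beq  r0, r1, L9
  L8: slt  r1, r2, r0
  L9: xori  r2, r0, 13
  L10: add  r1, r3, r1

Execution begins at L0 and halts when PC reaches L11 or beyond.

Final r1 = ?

7

PC=0  andi  r2, r2, 15       | r0=0 r1=14 r2=3 r3=6
PC=1  nor  r1, r0, r0        | r0=0 r1=65535 r2=3 r3=6
PC=2  bne  r2, r3, L10       | r0=0 r1=65535 r2=3 r3=6  [TAKEN]
PC=3  slti  r1, r3, 7        | r0=0 r1=1 r2=3 r3=6
PC=10 add  r1, r3, r1        | r0=0 r1=7 r2=3 r3=6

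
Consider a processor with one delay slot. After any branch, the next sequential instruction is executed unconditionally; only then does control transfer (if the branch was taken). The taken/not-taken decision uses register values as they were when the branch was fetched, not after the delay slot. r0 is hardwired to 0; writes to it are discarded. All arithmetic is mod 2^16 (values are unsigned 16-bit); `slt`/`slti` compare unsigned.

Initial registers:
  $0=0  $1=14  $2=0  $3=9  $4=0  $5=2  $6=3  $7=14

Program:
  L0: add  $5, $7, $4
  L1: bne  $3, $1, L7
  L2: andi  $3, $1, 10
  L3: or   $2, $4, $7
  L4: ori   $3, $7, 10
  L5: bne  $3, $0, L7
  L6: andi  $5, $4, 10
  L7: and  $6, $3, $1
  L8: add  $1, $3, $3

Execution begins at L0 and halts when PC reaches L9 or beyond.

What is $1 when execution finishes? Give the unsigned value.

20

  step pc=0: add  $5, $7, $4  regs=(0,14,0,9,0,14,3,14)
  step pc=1: bne  $3, $1, L7  cond=T  regs=(0,14,0,9,0,14,3,14)
  step pc=2: andi  $3, $1, 10  regs=(0,14,0,10,0,14,3,14)
  step pc=7: and  $6, $3, $1  regs=(0,14,0,10,0,14,10,14)
  step pc=8: add  $1, $3, $3  regs=(0,20,0,10,0,14,10,14)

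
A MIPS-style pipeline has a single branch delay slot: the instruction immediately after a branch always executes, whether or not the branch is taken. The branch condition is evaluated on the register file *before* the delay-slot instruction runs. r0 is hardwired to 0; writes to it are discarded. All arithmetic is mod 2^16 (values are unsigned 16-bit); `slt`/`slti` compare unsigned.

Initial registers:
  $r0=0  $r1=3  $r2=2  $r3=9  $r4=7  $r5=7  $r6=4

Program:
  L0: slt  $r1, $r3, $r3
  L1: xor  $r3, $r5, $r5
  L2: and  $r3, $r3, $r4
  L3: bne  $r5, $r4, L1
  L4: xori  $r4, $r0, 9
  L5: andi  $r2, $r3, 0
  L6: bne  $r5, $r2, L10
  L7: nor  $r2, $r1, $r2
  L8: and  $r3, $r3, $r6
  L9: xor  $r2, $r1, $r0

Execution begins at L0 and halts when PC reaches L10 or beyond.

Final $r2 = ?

65535

[0] slt  $r1, $r3, $r3  →  {$r0:0, $r1:0, $r2:2, $r3:9, $r4:7, $r5:7, $r6:4}
[1] xor  $r3, $r5, $r5  →  {$r0:0, $r1:0, $r2:2, $r3:0, $r4:7, $r5:7, $r6:4}
[2] and  $r3, $r3, $r4  →  {$r0:0, $r1:0, $r2:2, $r3:0, $r4:7, $r5:7, $r6:4}
[3] bne  $r5, $r4, L1  →  {$r0:0, $r1:0, $r2:2, $r3:0, $r4:7, $r5:7, $r6:4}  ⟨branch fallthrough⟩
[4] xori  $r4, $r0, 9  →  {$r0:0, $r1:0, $r2:2, $r3:0, $r4:9, $r5:7, $r6:4}
[5] andi  $r2, $r3, 0  →  {$r0:0, $r1:0, $r2:0, $r3:0, $r4:9, $r5:7, $r6:4}
[6] bne  $r5, $r2, L10  →  {$r0:0, $r1:0, $r2:0, $r3:0, $r4:9, $r5:7, $r6:4}  ⟨branch taken⟩
[7] nor  $r2, $r1, $r2  →  {$r0:0, $r1:0, $r2:65535, $r3:0, $r4:9, $r5:7, $r6:4}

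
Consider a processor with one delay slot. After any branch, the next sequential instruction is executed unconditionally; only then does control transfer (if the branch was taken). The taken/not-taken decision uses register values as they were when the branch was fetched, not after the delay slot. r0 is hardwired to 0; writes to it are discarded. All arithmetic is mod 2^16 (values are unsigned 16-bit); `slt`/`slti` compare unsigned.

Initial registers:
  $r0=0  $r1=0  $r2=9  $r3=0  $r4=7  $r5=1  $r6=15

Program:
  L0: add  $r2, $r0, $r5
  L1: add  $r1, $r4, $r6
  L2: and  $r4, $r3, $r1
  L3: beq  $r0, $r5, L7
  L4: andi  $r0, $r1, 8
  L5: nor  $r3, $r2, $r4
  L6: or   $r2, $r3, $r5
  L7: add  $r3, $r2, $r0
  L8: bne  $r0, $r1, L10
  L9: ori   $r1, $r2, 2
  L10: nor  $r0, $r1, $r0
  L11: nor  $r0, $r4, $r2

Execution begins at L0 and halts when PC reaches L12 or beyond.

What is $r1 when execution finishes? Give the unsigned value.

65535

  step pc=0: add  $r2, $r0, $r5  regs=(0,0,1,0,7,1,15)
  step pc=1: add  $r1, $r4, $r6  regs=(0,22,1,0,7,1,15)
  step pc=2: and  $r4, $r3, $r1  regs=(0,22,1,0,0,1,15)
  step pc=3: beq  $r0, $r5, L7  cond=F  regs=(0,22,1,0,0,1,15)
  step pc=4: andi  $r0, $r1, 8  regs=(0,22,1,0,0,1,15)
  step pc=5: nor  $r3, $r2, $r4  regs=(0,22,1,65534,0,1,15)
  step pc=6: or   $r2, $r3, $r5  regs=(0,22,65535,65534,0,1,15)
  step pc=7: add  $r3, $r2, $r0  regs=(0,22,65535,65535,0,1,15)
  step pc=8: bne  $r0, $r1, L10  cond=T  regs=(0,22,65535,65535,0,1,15)
  step pc=9: ori   $r1, $r2, 2  regs=(0,65535,65535,65535,0,1,15)
  step pc=10: nor  $r0, $r1, $r0  regs=(0,65535,65535,65535,0,1,15)
  step pc=11: nor  $r0, $r4, $r2  regs=(0,65535,65535,65535,0,1,15)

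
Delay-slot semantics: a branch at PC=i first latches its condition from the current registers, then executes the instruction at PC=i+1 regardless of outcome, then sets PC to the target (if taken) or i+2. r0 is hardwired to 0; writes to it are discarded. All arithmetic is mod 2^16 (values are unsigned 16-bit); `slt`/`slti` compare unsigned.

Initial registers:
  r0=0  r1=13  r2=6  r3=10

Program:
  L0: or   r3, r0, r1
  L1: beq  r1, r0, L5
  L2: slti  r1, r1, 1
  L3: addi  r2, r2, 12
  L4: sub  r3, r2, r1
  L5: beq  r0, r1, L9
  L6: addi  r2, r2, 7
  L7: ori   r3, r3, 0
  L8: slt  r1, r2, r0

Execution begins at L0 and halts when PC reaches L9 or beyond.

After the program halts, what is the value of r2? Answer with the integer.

PC=0  or   r3, r0, r1        | r0=0 r1=13 r2=6 r3=13
PC=1  beq  r1, r0, L5        | r0=0 r1=13 r2=6 r3=13  [not taken]
PC=2  slti  r1, r1, 1        | r0=0 r1=0 r2=6 r3=13
PC=3  addi  r2, r2, 12       | r0=0 r1=0 r2=18 r3=13
PC=4  sub  r3, r2, r1        | r0=0 r1=0 r2=18 r3=18
PC=5  beq  r0, r1, L9        | r0=0 r1=0 r2=18 r3=18  [TAKEN]
PC=6  addi  r2, r2, 7        | r0=0 r1=0 r2=25 r3=18

25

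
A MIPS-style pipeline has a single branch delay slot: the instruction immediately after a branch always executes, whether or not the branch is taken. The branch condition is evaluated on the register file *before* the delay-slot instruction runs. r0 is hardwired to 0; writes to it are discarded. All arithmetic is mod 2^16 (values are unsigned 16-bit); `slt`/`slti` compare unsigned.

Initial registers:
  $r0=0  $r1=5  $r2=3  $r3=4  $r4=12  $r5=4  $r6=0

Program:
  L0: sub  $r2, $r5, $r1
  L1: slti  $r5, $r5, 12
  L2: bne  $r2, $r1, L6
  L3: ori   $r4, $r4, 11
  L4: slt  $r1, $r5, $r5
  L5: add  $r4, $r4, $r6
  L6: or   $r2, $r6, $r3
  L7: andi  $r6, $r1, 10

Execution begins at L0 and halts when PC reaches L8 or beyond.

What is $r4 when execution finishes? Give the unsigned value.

15

#0 sub  $r2, $r5, $r1 ; 0/5/65535/4/12/4/0
#1 slti  $r5, $r5, 12 ; 0/5/65535/4/12/1/0
#2 bne  $r2, $r1, L6 ; 0/5/65535/4/12/1/0 ; →target
#3 ori   $r4, $r4, 11 ; 0/5/65535/4/15/1/0
#6 or   $r2, $r6, $r3 ; 0/5/4/4/15/1/0
#7 andi  $r6, $r1, 10 ; 0/5/4/4/15/1/0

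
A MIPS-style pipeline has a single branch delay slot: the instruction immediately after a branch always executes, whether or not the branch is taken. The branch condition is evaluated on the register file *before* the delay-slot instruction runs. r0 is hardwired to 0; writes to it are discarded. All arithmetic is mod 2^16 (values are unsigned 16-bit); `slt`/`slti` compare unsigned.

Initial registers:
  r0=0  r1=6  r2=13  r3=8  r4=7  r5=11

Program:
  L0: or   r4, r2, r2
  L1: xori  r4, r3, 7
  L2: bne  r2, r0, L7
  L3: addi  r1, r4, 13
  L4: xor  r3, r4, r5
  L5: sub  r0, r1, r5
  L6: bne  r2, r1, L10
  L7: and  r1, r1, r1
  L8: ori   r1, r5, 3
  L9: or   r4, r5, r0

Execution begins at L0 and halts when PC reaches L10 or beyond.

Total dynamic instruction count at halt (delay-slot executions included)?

[0] or   r4, r2, r2  →  {r0:0, r1:6, r2:13, r3:8, r4:13, r5:11}
[1] xori  r4, r3, 7  →  {r0:0, r1:6, r2:13, r3:8, r4:15, r5:11}
[2] bne  r2, r0, L7  →  {r0:0, r1:6, r2:13, r3:8, r4:15, r5:11}  ⟨branch taken⟩
[3] addi  r1, r4, 13  →  {r0:0, r1:28, r2:13, r3:8, r4:15, r5:11}
[7] and  r1, r1, r1  →  {r0:0, r1:28, r2:13, r3:8, r4:15, r5:11}
[8] ori   r1, r5, 3  →  {r0:0, r1:11, r2:13, r3:8, r4:15, r5:11}
[9] or   r4, r5, r0  →  {r0:0, r1:11, r2:13, r3:8, r4:11, r5:11}

7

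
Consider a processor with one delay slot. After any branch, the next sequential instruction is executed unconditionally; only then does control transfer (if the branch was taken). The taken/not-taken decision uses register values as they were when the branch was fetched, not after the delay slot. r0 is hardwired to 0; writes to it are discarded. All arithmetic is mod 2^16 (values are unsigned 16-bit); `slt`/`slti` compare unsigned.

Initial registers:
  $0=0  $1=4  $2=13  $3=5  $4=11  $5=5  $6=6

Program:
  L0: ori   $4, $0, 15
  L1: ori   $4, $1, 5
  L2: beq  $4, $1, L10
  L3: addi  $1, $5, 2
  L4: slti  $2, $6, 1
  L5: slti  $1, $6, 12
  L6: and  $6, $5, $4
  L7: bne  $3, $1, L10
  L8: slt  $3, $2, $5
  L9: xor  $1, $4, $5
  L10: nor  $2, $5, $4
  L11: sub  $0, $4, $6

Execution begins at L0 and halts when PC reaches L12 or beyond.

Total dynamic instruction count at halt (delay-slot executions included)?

11

[0] ori   $4, $0, 15  →  {$0:0, $1:4, $2:13, $3:5, $4:15, $5:5, $6:6}
[1] ori   $4, $1, 5  →  {$0:0, $1:4, $2:13, $3:5, $4:5, $5:5, $6:6}
[2] beq  $4, $1, L10  →  {$0:0, $1:4, $2:13, $3:5, $4:5, $5:5, $6:6}  ⟨branch fallthrough⟩
[3] addi  $1, $5, 2  →  {$0:0, $1:7, $2:13, $3:5, $4:5, $5:5, $6:6}
[4] slti  $2, $6, 1  →  {$0:0, $1:7, $2:0, $3:5, $4:5, $5:5, $6:6}
[5] slti  $1, $6, 12  →  {$0:0, $1:1, $2:0, $3:5, $4:5, $5:5, $6:6}
[6] and  $6, $5, $4  →  {$0:0, $1:1, $2:0, $3:5, $4:5, $5:5, $6:5}
[7] bne  $3, $1, L10  →  {$0:0, $1:1, $2:0, $3:5, $4:5, $5:5, $6:5}  ⟨branch taken⟩
[8] slt  $3, $2, $5  →  {$0:0, $1:1, $2:0, $3:1, $4:5, $5:5, $6:5}
[10] nor  $2, $5, $4  →  {$0:0, $1:1, $2:65530, $3:1, $4:5, $5:5, $6:5}
[11] sub  $0, $4, $6  →  {$0:0, $1:1, $2:65530, $3:1, $4:5, $5:5, $6:5}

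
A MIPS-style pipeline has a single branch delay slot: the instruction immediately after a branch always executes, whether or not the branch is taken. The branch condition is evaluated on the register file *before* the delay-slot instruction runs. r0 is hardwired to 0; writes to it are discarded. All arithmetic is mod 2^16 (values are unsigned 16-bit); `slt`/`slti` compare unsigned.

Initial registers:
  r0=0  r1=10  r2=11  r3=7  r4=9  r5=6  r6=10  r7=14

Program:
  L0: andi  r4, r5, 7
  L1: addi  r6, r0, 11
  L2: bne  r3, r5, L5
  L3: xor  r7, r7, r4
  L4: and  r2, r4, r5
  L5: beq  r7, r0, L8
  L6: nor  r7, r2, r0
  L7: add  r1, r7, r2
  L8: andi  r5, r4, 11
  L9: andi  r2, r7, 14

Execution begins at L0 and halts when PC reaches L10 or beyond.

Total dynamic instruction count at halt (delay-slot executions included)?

9

PC=0  andi  r4, r5, 7        | r0=0 r1=10 r2=11 r3=7 r4=6 r5=6 r6=10 r7=14
PC=1  addi  r6, r0, 11       | r0=0 r1=10 r2=11 r3=7 r4=6 r5=6 r6=11 r7=14
PC=2  bne  r3, r5, L5        | r0=0 r1=10 r2=11 r3=7 r4=6 r5=6 r6=11 r7=14  [TAKEN]
PC=3  xor  r7, r7, r4        | r0=0 r1=10 r2=11 r3=7 r4=6 r5=6 r6=11 r7=8
PC=5  beq  r7, r0, L8        | r0=0 r1=10 r2=11 r3=7 r4=6 r5=6 r6=11 r7=8  [not taken]
PC=6  nor  r7, r2, r0        | r0=0 r1=10 r2=11 r3=7 r4=6 r5=6 r6=11 r7=65524
PC=7  add  r1, r7, r2        | r0=0 r1=65535 r2=11 r3=7 r4=6 r5=6 r6=11 r7=65524
PC=8  andi  r5, r4, 11       | r0=0 r1=65535 r2=11 r3=7 r4=6 r5=2 r6=11 r7=65524
PC=9  andi  r2, r7, 14       | r0=0 r1=65535 r2=4 r3=7 r4=6 r5=2 r6=11 r7=65524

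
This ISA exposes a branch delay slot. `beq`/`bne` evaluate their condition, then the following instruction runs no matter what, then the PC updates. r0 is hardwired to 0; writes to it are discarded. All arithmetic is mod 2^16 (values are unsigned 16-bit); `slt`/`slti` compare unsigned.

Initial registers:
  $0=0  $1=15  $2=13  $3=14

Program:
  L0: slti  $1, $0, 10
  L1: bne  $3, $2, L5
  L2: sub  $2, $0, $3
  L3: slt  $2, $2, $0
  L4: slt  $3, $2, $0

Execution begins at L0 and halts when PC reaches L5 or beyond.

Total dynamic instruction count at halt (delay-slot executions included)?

3

PC=0  slti  $1, $0, 10       | $0=0 $1=1 $2=13 $3=14
PC=1  bne  $3, $2, L5        | $0=0 $1=1 $2=13 $3=14  [TAKEN]
PC=2  sub  $2, $0, $3        | $0=0 $1=1 $2=65522 $3=14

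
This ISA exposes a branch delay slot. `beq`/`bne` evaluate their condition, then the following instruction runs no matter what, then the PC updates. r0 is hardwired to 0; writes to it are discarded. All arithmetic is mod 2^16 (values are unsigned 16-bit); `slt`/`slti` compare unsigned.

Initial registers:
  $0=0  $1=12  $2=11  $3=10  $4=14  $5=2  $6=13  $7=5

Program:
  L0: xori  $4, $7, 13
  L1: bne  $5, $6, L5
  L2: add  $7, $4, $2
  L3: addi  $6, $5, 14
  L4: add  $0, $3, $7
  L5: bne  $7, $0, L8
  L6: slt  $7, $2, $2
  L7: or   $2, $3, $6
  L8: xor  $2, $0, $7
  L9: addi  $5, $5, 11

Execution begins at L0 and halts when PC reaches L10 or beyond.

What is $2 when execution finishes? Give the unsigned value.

0

  step pc=0: xori  $4, $7, 13  regs=(0,12,11,10,8,2,13,5)
  step pc=1: bne  $5, $6, L5  cond=T  regs=(0,12,11,10,8,2,13,5)
  step pc=2: add  $7, $4, $2  regs=(0,12,11,10,8,2,13,19)
  step pc=5: bne  $7, $0, L8  cond=T  regs=(0,12,11,10,8,2,13,19)
  step pc=6: slt  $7, $2, $2  regs=(0,12,11,10,8,2,13,0)
  step pc=8: xor  $2, $0, $7  regs=(0,12,0,10,8,2,13,0)
  step pc=9: addi  $5, $5, 11  regs=(0,12,0,10,8,13,13,0)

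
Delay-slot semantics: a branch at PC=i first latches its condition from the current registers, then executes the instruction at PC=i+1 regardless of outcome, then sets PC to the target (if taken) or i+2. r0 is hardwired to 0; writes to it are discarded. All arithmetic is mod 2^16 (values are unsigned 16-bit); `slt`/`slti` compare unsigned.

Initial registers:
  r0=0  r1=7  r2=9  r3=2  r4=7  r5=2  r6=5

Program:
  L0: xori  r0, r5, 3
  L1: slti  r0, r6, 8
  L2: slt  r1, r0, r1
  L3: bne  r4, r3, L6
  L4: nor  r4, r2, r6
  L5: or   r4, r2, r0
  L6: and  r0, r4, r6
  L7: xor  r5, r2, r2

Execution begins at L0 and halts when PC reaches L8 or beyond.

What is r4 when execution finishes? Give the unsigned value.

#0 xori  r0, r5, 3 ; 0/7/9/2/7/2/5
#1 slti  r0, r6, 8 ; 0/7/9/2/7/2/5
#2 slt  r1, r0, r1 ; 0/1/9/2/7/2/5
#3 bne  r4, r3, L6 ; 0/1/9/2/7/2/5 ; →target
#4 nor  r4, r2, r6 ; 0/1/9/2/65522/2/5
#6 and  r0, r4, r6 ; 0/1/9/2/65522/2/5
#7 xor  r5, r2, r2 ; 0/1/9/2/65522/0/5

65522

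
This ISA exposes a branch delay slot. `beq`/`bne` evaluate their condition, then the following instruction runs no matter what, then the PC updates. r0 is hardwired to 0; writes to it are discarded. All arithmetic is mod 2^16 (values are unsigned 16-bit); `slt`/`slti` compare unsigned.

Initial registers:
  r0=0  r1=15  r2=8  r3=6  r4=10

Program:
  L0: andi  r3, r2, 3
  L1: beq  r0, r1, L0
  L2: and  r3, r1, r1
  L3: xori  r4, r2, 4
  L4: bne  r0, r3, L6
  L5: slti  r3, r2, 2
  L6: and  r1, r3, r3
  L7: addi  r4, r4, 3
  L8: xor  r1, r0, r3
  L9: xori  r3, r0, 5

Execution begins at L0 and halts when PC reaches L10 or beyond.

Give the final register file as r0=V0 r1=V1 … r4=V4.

r0=0 r1=0 r2=8 r3=5 r4=15

[0] andi  r3, r2, 3  →  {r0:0, r1:15, r2:8, r3:0, r4:10}
[1] beq  r0, r1, L0  →  {r0:0, r1:15, r2:8, r3:0, r4:10}  ⟨branch fallthrough⟩
[2] and  r3, r1, r1  →  {r0:0, r1:15, r2:8, r3:15, r4:10}
[3] xori  r4, r2, 4  →  {r0:0, r1:15, r2:8, r3:15, r4:12}
[4] bne  r0, r3, L6  →  {r0:0, r1:15, r2:8, r3:15, r4:12}  ⟨branch taken⟩
[5] slti  r3, r2, 2  →  {r0:0, r1:15, r2:8, r3:0, r4:12}
[6] and  r1, r3, r3  →  {r0:0, r1:0, r2:8, r3:0, r4:12}
[7] addi  r4, r4, 3  →  {r0:0, r1:0, r2:8, r3:0, r4:15}
[8] xor  r1, r0, r3  →  {r0:0, r1:0, r2:8, r3:0, r4:15}
[9] xori  r3, r0, 5  →  {r0:0, r1:0, r2:8, r3:5, r4:15}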